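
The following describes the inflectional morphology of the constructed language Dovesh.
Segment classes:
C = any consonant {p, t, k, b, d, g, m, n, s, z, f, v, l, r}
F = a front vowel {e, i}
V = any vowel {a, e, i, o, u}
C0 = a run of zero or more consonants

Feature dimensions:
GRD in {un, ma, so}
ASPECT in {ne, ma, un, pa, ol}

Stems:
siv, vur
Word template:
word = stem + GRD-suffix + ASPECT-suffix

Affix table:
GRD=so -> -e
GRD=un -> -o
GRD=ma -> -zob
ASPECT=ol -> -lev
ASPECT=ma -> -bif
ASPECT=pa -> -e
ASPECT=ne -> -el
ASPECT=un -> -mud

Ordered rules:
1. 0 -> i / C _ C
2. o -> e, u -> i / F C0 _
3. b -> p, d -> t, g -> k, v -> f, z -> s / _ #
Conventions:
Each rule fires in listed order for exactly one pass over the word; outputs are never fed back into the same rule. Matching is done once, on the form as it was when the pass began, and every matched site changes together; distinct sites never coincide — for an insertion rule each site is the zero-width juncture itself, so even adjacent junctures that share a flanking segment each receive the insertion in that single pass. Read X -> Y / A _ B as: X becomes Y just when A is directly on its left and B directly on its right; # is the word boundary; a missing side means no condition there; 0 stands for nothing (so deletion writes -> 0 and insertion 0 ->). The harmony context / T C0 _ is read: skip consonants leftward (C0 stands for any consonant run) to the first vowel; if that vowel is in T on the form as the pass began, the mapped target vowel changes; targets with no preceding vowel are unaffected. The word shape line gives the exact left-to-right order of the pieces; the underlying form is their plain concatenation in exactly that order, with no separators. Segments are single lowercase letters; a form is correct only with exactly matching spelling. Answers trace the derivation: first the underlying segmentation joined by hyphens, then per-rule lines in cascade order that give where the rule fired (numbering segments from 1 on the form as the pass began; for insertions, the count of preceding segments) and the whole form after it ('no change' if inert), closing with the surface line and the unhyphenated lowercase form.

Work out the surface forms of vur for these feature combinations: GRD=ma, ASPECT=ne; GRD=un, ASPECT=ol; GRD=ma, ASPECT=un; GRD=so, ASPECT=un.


cell GRD=ma, ASPECT=ne:
underlying: vur-zob-el
1. 0 -> i / C _ C: inserts after position(s) 3: vurizobel
2. o -> e, u -> i / F C0 _: fires at position(s) 6: vurizebel
3. b -> p, d -> t, g -> k, v -> f, z -> s / _ #: no change
surface: vurizebel

cell GRD=un, ASPECT=ol:
underlying: vur-o-lev
1. 0 -> i / C _ C: no change
2. o -> e, u -> i / F C0 _: no change
3. b -> p, d -> t, g -> k, v -> f, z -> s / _ #: fires at position(s) 7: vurolef
surface: vurolef

cell GRD=ma, ASPECT=un:
underlying: vur-zob-mud
1. 0 -> i / C _ C: inserts after position(s) 3, 6: vurizobimud
2. o -> e, u -> i / F C0 _: fires at position(s) 6, 10: vurizebimid
3. b -> p, d -> t, g -> k, v -> f, z -> s / _ #: fires at position(s) 11: vurizebimit
surface: vurizebimit

cell GRD=so, ASPECT=un:
underlying: vur-e-mud
1. 0 -> i / C _ C: no change
2. o -> e, u -> i / F C0 _: fires at position(s) 6: vuremid
3. b -> p, d -> t, g -> k, v -> f, z -> s / _ #: fires at position(s) 7: vuremit
surface: vuremit


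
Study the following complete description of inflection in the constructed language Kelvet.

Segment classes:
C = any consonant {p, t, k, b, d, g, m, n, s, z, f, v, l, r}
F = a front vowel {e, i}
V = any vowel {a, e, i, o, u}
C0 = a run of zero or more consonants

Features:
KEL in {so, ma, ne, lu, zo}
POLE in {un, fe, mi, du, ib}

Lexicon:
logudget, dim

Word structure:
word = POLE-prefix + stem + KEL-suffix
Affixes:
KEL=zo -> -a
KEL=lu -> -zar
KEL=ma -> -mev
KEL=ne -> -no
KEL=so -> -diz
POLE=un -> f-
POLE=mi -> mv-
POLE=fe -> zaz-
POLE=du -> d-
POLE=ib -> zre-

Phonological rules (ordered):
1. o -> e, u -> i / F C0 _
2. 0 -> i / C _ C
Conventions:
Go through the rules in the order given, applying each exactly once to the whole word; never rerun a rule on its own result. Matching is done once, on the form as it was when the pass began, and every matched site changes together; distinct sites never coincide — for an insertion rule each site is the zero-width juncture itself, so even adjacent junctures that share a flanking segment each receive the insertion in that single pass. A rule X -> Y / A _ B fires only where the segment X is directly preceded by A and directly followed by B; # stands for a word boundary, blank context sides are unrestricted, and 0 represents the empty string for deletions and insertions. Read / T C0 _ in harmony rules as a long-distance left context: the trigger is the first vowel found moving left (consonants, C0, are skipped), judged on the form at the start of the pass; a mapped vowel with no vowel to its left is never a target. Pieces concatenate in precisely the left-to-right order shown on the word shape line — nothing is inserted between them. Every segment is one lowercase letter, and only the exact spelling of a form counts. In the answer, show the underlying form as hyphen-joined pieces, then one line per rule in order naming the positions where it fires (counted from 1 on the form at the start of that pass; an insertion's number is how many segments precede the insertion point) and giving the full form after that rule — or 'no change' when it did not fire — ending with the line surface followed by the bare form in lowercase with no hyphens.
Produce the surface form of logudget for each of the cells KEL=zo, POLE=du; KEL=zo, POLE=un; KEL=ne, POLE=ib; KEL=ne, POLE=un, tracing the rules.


cell KEL=zo, POLE=du:
underlying: d-logudget-a
1. o -> e, u -> i / F C0 _: no change
2. 0 -> i / C _ C: inserts after position(s) 1, 6: dilogudigeta
surface: dilogudigeta

cell KEL=zo, POLE=un:
underlying: f-logudget-a
1. o -> e, u -> i / F C0 _: no change
2. 0 -> i / C _ C: inserts after position(s) 1, 6: filogudigeta
surface: filogudigeta

cell KEL=ne, POLE=ib:
underlying: zre-logudget-no
1. o -> e, u -> i / F C0 _: fires at position(s) 5, 13: zrelegudgetne
2. 0 -> i / C _ C: inserts after position(s) 1, 8, 11: zirelegudigetine
surface: zirelegudigetine

cell KEL=ne, POLE=un:
underlying: f-logudget-no
1. o -> e, u -> i / F C0 _: fires at position(s) 11: flogudgetne
2. 0 -> i / C _ C: inserts after position(s) 1, 6, 9: filogudigetine
surface: filogudigetine


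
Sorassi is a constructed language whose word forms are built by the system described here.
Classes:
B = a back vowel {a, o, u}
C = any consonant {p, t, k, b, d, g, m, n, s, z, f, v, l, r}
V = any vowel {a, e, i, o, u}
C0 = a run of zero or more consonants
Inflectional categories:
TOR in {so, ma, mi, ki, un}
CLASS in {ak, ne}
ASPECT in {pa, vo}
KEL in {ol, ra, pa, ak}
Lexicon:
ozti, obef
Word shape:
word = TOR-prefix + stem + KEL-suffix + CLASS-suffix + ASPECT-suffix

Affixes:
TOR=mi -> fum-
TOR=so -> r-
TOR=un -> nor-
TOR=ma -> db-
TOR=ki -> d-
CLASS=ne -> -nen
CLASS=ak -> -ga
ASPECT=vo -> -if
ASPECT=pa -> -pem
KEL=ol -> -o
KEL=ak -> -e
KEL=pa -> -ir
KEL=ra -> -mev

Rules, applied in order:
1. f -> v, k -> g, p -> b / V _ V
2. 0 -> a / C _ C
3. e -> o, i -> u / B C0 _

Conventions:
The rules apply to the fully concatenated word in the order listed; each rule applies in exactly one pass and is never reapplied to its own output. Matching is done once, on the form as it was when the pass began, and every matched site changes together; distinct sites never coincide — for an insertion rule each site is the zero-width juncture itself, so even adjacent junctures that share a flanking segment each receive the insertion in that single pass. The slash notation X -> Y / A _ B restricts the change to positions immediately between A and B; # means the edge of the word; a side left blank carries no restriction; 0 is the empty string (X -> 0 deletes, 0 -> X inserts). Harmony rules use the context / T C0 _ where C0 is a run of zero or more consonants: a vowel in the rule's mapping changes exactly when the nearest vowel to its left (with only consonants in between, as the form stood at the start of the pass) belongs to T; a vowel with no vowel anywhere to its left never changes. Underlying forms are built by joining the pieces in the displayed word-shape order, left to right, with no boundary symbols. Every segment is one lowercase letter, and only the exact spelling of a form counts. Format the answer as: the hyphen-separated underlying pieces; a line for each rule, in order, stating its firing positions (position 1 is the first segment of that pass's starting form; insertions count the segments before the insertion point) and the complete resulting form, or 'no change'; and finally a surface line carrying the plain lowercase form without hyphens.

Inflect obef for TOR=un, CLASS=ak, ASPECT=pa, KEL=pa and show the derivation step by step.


underlying: nor-obef-ir-ga-pem
1. f -> v, k -> g, p -> b / V _ V: fires at position(s) 7, 12: norobevirgabem
2. 0 -> a / C _ C: inserts after position(s) 9: norobeviragabem
3. e -> o, i -> u / B C0 _: fires at position(s) 6, 14: noroboviragabom
surface: noroboviragabom


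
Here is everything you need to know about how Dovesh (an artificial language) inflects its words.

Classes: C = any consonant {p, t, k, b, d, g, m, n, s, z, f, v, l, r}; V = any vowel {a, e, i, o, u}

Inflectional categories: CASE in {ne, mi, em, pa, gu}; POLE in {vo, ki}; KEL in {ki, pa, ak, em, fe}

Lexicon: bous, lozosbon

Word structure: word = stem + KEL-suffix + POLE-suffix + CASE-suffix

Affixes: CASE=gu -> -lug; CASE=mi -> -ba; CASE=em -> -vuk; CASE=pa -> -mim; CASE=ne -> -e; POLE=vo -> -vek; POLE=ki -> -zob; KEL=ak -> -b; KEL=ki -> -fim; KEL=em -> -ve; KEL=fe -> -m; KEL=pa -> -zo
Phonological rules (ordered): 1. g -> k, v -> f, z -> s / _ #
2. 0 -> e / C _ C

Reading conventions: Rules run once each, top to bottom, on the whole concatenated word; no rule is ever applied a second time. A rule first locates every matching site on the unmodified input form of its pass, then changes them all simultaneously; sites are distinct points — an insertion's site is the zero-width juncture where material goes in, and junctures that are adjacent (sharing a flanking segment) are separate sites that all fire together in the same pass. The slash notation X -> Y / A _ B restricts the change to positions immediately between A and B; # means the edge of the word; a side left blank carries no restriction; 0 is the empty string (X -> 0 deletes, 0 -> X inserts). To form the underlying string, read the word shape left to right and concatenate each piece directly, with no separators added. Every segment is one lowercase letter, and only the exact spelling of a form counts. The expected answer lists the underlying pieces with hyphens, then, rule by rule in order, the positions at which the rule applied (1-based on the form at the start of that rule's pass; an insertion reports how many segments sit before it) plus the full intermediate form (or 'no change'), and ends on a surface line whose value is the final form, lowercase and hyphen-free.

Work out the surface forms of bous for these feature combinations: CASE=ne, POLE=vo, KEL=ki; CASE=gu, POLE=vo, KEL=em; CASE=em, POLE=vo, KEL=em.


cell CASE=ne, POLE=vo, KEL=ki:
underlying: bous-fim-vek-e
1. g -> k, v -> f, z -> s / _ #: no change
2. 0 -> e / C _ C: inserts after position(s) 4, 7: bousefimeveke
surface: bousefimeveke

cell CASE=gu, POLE=vo, KEL=em:
underlying: bous-ve-vek-lug
1. g -> k, v -> f, z -> s / _ #: fires at position(s) 12: bousvevekluk
2. 0 -> e / C _ C: inserts after position(s) 4, 9: bousevevekeluk
surface: bousevevekeluk

cell CASE=em, POLE=vo, KEL=em:
underlying: bous-ve-vek-vuk
1. g -> k, v -> f, z -> s / _ #: no change
2. 0 -> e / C _ C: inserts after position(s) 4, 9: bousevevekevuk
surface: bousevevekevuk


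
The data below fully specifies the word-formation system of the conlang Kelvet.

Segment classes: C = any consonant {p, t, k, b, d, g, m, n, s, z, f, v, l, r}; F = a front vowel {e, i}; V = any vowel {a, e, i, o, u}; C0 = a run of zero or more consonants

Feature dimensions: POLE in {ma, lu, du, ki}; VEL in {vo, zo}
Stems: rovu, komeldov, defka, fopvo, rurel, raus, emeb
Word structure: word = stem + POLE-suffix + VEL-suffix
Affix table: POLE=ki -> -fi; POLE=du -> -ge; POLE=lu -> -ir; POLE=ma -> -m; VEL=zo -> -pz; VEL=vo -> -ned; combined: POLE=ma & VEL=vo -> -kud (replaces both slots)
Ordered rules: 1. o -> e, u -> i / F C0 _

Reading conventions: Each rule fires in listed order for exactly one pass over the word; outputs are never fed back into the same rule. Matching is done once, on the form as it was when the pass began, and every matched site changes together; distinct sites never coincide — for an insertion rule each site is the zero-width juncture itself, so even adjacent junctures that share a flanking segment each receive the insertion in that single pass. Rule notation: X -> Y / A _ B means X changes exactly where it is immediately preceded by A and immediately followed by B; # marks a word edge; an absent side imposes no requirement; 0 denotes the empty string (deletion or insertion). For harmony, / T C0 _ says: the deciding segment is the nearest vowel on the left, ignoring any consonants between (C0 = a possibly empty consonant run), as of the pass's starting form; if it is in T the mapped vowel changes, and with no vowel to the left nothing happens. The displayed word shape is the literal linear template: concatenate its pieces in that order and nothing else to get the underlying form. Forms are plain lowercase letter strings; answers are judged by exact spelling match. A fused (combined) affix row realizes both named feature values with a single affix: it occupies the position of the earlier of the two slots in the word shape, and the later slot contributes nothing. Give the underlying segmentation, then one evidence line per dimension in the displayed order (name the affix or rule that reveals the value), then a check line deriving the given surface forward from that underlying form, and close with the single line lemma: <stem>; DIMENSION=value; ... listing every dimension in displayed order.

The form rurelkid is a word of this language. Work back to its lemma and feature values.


underlying: rurel-kud
POLE=ma - signalled by the combined affix row
VEL=vo - signalled by the combined affix row
check: rurelkud -> rurelkid
lemma: rurel; POLE=ma; VEL=vo


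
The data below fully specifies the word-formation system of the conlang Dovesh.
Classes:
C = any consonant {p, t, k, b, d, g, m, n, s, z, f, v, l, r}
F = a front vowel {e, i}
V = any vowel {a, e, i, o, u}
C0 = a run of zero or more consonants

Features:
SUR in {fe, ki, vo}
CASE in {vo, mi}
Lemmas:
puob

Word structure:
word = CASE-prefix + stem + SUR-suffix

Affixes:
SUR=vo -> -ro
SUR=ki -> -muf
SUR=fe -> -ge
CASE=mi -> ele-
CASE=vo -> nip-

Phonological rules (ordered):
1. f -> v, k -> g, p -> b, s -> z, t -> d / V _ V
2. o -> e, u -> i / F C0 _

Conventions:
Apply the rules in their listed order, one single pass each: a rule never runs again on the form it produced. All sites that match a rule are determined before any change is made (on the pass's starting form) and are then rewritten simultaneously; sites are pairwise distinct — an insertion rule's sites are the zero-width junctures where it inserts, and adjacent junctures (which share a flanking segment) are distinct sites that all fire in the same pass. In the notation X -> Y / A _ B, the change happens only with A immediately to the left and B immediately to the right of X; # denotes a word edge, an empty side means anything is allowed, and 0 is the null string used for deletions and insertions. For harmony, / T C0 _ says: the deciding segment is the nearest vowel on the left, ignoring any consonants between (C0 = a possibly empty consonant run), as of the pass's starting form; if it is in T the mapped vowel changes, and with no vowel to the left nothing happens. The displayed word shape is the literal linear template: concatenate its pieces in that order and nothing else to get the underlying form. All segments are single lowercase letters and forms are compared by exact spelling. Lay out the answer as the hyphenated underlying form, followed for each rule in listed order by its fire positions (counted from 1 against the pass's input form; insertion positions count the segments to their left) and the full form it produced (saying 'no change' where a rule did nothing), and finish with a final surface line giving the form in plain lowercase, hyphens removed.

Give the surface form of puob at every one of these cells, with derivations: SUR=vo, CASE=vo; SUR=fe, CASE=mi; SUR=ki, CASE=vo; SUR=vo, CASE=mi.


cell SUR=vo, CASE=vo:
underlying: nip-puob-ro
1. f -> v, k -> g, p -> b, s -> z, t -> d / V _ V: no change
2. o -> e, u -> i / F C0 _: fires at position(s) 5: nippiobro
surface: nippiobro

cell SUR=fe, CASE=mi:
underlying: ele-puob-ge
1. f -> v, k -> g, p -> b, s -> z, t -> d / V _ V: fires at position(s) 4: elebuobge
2. o -> e, u -> i / F C0 _: fires at position(s) 5: elebiobge
surface: elebiobge

cell SUR=ki, CASE=vo:
underlying: nip-puob-muf
1. f -> v, k -> g, p -> b, s -> z, t -> d / V _ V: no change
2. o -> e, u -> i / F C0 _: fires at position(s) 5: nippiobmuf
surface: nippiobmuf

cell SUR=vo, CASE=mi:
underlying: ele-puob-ro
1. f -> v, k -> g, p -> b, s -> z, t -> d / V _ V: fires at position(s) 4: elebuobro
2. o -> e, u -> i / F C0 _: fires at position(s) 5: elebiobro
surface: elebiobro


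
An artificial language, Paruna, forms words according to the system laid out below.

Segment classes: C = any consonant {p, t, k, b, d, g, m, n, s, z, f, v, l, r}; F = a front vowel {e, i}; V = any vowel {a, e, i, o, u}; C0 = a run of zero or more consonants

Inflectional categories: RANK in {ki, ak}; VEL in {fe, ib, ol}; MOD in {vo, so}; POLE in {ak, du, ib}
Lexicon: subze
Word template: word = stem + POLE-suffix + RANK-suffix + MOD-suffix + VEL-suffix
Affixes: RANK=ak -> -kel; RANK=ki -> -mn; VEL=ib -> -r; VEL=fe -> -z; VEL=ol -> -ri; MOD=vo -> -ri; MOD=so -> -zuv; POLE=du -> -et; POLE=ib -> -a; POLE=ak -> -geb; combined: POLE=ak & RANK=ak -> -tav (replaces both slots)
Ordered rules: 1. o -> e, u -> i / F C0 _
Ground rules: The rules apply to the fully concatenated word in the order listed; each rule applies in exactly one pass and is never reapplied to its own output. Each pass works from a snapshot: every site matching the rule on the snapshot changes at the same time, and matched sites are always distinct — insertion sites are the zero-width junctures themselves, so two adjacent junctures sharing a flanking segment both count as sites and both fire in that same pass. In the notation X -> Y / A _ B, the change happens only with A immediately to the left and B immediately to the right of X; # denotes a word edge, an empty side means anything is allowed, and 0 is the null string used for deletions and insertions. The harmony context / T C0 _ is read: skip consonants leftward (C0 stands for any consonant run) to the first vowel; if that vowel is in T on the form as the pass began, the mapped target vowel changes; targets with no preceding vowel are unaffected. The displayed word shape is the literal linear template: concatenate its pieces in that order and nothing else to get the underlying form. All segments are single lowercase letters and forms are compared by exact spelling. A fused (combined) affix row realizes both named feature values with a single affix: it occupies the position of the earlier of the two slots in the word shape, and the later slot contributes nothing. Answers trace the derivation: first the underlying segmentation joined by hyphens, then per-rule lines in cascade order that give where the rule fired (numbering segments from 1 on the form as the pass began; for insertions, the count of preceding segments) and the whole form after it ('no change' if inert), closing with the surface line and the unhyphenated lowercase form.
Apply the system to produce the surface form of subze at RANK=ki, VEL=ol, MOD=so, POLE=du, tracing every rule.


underlying: subze-et-mn-zuv-ri
1. o -> e, u -> i / F C0 _: fires at position(s) 11: subzeetmnzivri
surface: subzeetmnzivri


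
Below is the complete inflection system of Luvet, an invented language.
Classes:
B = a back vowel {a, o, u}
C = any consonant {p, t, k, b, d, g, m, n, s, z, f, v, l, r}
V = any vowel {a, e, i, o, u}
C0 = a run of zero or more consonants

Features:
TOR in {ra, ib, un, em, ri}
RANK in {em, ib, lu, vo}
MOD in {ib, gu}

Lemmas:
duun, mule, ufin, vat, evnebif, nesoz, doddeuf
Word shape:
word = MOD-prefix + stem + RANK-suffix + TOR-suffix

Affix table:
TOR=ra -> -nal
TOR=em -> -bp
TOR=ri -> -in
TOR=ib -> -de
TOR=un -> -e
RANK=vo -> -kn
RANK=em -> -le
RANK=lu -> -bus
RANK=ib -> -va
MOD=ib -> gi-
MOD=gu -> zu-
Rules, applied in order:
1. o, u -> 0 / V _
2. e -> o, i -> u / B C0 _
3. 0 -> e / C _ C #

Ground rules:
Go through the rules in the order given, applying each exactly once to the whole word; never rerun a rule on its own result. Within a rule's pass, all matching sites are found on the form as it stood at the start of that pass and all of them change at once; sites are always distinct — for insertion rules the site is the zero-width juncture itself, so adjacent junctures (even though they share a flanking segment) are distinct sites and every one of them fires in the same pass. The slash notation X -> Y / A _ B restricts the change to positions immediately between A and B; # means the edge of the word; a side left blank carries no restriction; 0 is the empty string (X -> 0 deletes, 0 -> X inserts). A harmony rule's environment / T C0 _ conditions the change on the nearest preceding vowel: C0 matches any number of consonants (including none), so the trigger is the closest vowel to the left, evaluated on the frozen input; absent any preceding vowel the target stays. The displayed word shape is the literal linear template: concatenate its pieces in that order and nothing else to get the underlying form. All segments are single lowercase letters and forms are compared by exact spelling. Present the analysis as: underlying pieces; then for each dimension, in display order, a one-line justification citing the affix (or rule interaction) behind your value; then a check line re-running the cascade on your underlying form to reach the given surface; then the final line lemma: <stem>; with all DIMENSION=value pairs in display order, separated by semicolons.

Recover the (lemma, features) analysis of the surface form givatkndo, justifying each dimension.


underlying: gi-vat-kn-de
TOR=ib - signalled by the affix -de
RANK=vo - signalled by the affix -kn
MOD=ib - signalled by the affix gi-
check: givatknde -> givatknde -> givatkndo -> givatkndo
lemma: vat; TOR=ib; RANK=vo; MOD=ib


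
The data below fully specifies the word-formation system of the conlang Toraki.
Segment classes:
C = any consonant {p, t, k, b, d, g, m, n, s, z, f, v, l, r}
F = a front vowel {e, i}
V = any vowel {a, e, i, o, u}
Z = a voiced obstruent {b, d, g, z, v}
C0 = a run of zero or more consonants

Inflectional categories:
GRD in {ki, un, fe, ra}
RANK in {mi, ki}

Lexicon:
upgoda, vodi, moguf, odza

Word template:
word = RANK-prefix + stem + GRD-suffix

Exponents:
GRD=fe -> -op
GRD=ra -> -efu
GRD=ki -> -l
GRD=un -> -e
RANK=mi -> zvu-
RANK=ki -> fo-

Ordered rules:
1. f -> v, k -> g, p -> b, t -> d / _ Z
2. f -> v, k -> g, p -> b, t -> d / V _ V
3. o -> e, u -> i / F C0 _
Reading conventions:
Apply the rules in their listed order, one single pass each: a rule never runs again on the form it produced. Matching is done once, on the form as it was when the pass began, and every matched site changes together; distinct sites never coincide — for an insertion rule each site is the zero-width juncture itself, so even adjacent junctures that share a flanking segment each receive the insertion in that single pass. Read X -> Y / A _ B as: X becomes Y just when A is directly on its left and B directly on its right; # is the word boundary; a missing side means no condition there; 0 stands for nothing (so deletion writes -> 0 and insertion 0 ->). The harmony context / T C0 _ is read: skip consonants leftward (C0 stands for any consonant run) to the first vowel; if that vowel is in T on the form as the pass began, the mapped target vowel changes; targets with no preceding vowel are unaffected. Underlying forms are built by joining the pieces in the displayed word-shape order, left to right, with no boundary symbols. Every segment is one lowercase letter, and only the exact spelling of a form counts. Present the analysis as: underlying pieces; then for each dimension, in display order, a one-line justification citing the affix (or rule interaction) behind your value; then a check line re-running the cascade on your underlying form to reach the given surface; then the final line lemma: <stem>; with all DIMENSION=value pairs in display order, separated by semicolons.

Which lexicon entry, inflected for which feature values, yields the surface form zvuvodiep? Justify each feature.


underlying: zvu-vodi-op
GRD=fe - signalled by the affix -op
RANK=mi - signalled by the affix zvu-
check: zvuvodiop -> zvuvodiop -> zvuvodiop -> zvuvodiep
lemma: vodi; GRD=fe; RANK=mi


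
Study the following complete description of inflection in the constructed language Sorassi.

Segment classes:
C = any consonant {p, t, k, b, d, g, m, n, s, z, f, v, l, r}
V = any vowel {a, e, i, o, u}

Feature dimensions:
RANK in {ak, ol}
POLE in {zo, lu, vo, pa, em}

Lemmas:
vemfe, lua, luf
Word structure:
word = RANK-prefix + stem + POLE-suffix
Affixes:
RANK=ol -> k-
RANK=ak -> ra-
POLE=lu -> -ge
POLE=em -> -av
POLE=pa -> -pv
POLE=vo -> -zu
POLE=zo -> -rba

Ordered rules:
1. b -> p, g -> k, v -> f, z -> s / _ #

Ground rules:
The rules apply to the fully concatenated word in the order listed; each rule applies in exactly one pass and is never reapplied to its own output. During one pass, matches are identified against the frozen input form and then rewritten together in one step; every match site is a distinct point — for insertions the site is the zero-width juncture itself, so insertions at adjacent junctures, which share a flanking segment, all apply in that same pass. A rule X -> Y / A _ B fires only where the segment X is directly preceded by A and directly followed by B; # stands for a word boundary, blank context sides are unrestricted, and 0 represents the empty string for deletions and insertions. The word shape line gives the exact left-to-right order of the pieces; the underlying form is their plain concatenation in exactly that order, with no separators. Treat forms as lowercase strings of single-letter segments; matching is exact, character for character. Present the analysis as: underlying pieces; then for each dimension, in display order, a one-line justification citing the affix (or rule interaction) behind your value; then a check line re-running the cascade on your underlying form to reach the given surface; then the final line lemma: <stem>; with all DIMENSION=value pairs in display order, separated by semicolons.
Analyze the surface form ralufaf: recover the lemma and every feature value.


underlying: ra-luf-av
RANK=ak - signalled by the affix ra-
POLE=em - signalled by the affix -av
check: ralufav -> ralufaf
lemma: luf; RANK=ak; POLE=em


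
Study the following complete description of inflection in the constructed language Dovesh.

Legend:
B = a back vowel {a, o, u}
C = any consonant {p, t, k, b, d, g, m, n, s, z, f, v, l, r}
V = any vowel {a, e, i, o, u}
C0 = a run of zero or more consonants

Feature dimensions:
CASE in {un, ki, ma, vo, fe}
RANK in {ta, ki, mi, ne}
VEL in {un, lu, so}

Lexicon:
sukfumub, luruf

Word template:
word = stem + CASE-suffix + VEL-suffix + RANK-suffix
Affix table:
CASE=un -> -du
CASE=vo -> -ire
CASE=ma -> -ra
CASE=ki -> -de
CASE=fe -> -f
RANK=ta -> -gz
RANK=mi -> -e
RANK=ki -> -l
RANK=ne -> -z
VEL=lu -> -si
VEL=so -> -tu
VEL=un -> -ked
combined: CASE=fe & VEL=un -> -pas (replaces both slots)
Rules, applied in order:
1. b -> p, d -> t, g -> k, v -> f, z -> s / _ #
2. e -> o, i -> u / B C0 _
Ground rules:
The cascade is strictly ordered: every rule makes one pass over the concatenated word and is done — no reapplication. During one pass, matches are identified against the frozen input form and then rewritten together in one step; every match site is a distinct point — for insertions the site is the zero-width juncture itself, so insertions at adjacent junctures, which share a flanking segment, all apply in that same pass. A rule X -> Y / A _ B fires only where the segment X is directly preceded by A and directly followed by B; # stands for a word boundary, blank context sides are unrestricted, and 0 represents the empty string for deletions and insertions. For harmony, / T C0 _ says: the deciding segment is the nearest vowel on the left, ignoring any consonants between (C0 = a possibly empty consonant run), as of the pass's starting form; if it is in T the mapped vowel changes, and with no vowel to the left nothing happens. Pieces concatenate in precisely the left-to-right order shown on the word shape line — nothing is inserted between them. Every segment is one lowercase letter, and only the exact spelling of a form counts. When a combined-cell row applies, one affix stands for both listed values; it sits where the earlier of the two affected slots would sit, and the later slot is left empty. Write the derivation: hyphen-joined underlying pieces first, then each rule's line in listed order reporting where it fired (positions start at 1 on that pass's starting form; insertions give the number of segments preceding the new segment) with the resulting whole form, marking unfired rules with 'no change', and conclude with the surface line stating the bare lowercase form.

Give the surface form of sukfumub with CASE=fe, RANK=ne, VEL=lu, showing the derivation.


underlying: sukfumub-f-si-z
1. b -> p, d -> t, g -> k, v -> f, z -> s / _ #: fires at position(s) 12: sukfumubfsis
2. e -> o, i -> u / B C0 _: fires at position(s) 11: sukfumubfsus
surface: sukfumubfsus


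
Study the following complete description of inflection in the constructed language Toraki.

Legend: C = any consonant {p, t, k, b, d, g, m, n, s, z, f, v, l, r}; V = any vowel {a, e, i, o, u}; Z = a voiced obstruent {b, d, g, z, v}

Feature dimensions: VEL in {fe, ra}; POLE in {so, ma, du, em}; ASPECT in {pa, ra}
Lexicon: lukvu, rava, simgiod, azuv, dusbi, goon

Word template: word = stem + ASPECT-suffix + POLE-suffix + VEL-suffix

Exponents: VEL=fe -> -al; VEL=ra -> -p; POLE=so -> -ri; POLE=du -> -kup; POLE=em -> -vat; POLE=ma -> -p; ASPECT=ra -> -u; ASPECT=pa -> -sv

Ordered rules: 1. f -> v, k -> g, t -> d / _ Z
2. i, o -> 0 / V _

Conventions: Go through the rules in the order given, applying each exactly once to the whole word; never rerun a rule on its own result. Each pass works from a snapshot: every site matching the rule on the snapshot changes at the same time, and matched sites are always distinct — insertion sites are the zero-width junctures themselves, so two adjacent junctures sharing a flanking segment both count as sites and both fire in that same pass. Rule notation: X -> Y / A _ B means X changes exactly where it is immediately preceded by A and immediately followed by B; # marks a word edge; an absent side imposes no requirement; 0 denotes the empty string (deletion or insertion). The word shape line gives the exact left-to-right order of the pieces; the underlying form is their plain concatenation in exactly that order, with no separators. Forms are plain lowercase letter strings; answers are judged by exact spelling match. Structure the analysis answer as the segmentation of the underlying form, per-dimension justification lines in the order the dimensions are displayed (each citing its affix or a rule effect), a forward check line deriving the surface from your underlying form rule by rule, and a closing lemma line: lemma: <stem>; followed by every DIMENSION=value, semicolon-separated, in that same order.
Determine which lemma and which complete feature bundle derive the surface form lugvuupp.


underlying: lukvu-u-p-p
VEL=ra - signalled by the affix -p
POLE=ma - signalled by the affix -p
ASPECT=ra - signalled by the affix -u
check: lukvuupp -> lugvuupp -> lugvuupp
lemma: lukvu; VEL=ra; POLE=ma; ASPECT=ra


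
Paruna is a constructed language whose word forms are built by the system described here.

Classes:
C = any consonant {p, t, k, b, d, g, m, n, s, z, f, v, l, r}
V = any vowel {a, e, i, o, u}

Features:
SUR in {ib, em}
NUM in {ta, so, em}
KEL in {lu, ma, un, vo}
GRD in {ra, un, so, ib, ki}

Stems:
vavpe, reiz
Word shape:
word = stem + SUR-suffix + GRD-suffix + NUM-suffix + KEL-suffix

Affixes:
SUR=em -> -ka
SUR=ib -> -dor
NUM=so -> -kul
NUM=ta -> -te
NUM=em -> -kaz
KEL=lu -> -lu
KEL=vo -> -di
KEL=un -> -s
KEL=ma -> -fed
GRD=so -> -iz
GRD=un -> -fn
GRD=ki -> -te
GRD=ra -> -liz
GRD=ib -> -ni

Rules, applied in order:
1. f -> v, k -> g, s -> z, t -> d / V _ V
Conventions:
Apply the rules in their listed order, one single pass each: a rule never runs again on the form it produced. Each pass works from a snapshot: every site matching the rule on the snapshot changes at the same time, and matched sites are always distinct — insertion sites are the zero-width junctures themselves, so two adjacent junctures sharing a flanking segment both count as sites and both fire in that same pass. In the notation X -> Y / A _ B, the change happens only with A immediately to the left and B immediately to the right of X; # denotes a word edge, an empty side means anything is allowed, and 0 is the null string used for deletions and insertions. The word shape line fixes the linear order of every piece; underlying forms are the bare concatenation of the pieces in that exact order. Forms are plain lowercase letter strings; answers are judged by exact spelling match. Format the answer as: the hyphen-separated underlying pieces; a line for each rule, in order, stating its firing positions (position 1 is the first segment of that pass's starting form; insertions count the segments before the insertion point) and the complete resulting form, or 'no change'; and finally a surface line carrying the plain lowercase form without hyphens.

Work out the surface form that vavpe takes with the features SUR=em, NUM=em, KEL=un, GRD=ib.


underlying: vavpe-ka-ni-kaz-s
1. f -> v, k -> g, s -> z, t -> d / V _ V: fires at position(s) 6, 10: vavpeganigazs
surface: vavpeganigazs


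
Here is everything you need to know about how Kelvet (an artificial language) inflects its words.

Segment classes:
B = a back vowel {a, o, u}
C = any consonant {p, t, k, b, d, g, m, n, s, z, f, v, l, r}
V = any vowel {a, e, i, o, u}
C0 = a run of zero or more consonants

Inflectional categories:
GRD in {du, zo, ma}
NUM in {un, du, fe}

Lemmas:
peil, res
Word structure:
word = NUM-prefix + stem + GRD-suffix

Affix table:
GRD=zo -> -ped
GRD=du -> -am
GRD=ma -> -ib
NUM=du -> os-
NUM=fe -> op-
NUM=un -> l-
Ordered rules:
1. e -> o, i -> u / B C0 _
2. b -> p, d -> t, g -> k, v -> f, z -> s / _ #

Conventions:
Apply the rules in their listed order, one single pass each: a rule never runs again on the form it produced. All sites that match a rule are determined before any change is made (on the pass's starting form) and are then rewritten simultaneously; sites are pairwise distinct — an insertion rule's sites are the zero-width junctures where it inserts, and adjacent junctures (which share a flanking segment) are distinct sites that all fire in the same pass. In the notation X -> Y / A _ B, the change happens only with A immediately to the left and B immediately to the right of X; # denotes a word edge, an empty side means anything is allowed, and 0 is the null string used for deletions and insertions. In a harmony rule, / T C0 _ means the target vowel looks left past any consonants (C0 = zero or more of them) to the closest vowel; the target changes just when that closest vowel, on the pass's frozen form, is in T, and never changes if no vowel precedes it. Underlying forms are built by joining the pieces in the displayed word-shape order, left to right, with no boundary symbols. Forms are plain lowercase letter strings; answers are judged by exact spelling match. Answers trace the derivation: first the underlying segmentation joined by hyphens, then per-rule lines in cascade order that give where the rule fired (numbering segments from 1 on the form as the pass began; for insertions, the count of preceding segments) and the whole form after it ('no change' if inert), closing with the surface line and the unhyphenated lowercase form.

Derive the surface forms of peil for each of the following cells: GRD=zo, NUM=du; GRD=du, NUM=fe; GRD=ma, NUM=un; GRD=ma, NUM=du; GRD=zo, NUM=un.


cell GRD=zo, NUM=du:
underlying: os-peil-ped
1. e -> o, i -> u / B C0 _: fires at position(s) 4: ospoilped
2. b -> p, d -> t, g -> k, v -> f, z -> s / _ #: fires at position(s) 9: ospoilpet
surface: ospoilpet

cell GRD=du, NUM=fe:
underlying: op-peil-am
1. e -> o, i -> u / B C0 _: fires at position(s) 4: oppoilam
2. b -> p, d -> t, g -> k, v -> f, z -> s / _ #: no change
surface: oppoilam

cell GRD=ma, NUM=un:
underlying: l-peil-ib
1. e -> o, i -> u / B C0 _: no change
2. b -> p, d -> t, g -> k, v -> f, z -> s / _ #: fires at position(s) 7: lpeilip
surface: lpeilip

cell GRD=ma, NUM=du:
underlying: os-peil-ib
1. e -> o, i -> u / B C0 _: fires at position(s) 4: ospoilib
2. b -> p, d -> t, g -> k, v -> f, z -> s / _ #: fires at position(s) 8: ospoilip
surface: ospoilip

cell GRD=zo, NUM=un:
underlying: l-peil-ped
1. e -> o, i -> u / B C0 _: no change
2. b -> p, d -> t, g -> k, v -> f, z -> s / _ #: fires at position(s) 8: lpeilpet
surface: lpeilpet


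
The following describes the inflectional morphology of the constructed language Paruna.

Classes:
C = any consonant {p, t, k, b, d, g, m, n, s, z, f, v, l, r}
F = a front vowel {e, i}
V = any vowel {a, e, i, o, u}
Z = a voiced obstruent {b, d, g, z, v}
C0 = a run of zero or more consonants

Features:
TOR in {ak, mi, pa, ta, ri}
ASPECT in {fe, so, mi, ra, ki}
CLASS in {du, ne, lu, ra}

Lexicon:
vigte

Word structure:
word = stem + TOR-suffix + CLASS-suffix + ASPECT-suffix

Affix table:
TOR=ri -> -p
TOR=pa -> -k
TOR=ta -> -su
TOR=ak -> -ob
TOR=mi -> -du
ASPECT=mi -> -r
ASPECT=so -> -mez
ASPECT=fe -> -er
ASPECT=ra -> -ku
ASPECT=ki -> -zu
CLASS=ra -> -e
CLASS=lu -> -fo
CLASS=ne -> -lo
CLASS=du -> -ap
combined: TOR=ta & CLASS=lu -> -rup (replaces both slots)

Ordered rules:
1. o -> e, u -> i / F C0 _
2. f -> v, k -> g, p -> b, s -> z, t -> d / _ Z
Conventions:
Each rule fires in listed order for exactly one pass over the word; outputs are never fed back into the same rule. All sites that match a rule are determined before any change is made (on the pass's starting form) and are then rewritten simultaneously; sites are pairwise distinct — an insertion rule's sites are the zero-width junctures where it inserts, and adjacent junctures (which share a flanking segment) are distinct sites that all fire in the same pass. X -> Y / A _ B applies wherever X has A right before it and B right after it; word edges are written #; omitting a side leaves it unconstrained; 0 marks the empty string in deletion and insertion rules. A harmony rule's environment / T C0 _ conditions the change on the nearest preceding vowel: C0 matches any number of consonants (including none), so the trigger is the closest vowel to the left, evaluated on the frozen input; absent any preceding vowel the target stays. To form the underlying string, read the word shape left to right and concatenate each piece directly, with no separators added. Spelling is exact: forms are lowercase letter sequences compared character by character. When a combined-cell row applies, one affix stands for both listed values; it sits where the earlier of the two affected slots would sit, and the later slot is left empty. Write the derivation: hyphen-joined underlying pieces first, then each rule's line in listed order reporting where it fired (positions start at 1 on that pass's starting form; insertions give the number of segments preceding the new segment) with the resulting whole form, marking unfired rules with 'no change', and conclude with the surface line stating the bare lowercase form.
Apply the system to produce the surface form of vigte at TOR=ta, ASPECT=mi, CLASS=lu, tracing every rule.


underlying: vigte-rup-r
1. o -> e, u -> i / F C0 _: fires at position(s) 7: vigteripr
2. f -> v, k -> g, p -> b, s -> z, t -> d / _ Z: no change
surface: vigteripr
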